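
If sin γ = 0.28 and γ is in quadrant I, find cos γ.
cos γ = 0.96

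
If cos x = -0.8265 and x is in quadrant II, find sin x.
sin x = 0.5629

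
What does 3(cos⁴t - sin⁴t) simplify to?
3(cos⁴t - sin⁴t) = 3(cos(2t)) (using Factoring + double angle)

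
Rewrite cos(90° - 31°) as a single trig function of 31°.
cos(90° - 31°) = sin(31°)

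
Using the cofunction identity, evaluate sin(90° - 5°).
sin(90° - 5°) = cos(5°) = 0.9962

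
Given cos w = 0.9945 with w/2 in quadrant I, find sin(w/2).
sin(w/2) = ±√((1 - cos w)/2); positive since w/2 ∈ QI, so sin(w/2) = 0.05244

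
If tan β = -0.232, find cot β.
cot β = 1/tan β = -4.31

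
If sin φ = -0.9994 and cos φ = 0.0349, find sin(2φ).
sin(2φ) = 2 sin φ cos φ = -0.06976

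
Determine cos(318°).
cos(318°) = 0.7431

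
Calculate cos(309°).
cos(309°) = 0.6293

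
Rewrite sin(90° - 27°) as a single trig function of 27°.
sin(90° - 27°) = cos(27°)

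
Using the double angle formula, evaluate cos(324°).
cos(324°) = cos²162° - sin²162° = 0.809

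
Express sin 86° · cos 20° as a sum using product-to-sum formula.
sin 86° cos 20° = (1/2)[sin(86°+20°) + sin(86°-20°)]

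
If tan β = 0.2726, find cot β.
cot β = 1/tan β = 3.668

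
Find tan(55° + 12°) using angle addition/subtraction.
tan(55° + 12°) = (tan 55° + tan 12°)/(1 - tan 55° tan 12°) = 2.356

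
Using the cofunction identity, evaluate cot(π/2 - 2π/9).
cot(π/2 - 2π/9) = tan(2π/9) = 0.8391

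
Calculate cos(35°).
cos(35°) = 0.8192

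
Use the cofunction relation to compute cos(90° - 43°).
cos(90° - 43°) = sin(43°) = 0.682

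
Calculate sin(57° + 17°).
sin(57° + 17°) = sin 57° cos 17° + cos 57° sin 17° = 0.9613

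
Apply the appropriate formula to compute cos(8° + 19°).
cos(8° + 19°) = cos 8° cos 19° - sin 8° sin 19° = 0.891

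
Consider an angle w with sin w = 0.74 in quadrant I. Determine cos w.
cos w = √(1 - sin²w) = 0.6726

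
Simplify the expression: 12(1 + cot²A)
12(1 + cot²A) = 12(csc²A) (using Pythagorean identity)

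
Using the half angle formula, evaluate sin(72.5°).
sin(72.5°) = √((1 - cos 145°)/2) = 0.9537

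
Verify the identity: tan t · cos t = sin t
LHS = (sin t/cos t) · cos t = sin t = RHS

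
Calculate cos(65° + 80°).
cos(65° + 80°) = cos 65° cos 80° - sin 65° sin 80° = -0.8192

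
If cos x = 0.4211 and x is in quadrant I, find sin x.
sin x = 0.907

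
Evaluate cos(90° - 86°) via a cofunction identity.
cos(90° - 86°) = sin(86°) = 0.9976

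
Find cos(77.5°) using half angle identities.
cos(77.5°) = √((1 + cos 155°)/2) = 0.2164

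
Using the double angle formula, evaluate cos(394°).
cos(394°) = cos²197° - sin²197° = 0.829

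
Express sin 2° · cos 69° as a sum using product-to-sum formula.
sin 2° cos 69° = (1/2)[sin(2°+69°) + sin(2°-69°)]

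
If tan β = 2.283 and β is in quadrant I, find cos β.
cos β = 0.4012 (using tan²β + 1 = sec²β)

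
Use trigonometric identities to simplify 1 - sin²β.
1 - sin²β = cos²β (using Pythagorean identity)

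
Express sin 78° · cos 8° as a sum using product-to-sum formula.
sin 78° cos 8° = (1/2)[sin(78°+8°) + sin(78°-8°)]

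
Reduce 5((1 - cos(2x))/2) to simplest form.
5((1 - cos(2x))/2) = 5(sin²x) (using Power reduction)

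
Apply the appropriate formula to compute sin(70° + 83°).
sin(70° + 83°) = sin 70° cos 83° + cos 70° sin 83° = 0.454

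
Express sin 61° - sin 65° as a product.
sin 61° - sin 65° = 2 cos(63°) sin(-2°)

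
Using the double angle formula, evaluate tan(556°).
tan(556°) = 2 tan 278° / (1 - tan²278°) = 0.2867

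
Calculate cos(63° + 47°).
cos(63° + 47°) = cos 63° cos 47° - sin 63° sin 47° = -0.342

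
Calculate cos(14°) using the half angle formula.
cos(14°) = √((1 + cos 28°)/2) = 0.9703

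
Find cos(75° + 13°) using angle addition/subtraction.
cos(75° + 13°) = cos 75° cos 13° - sin 75° sin 13° = 0.0349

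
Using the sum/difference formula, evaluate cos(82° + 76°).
cos(82° + 76°) = cos 82° cos 76° - sin 82° sin 76° = -0.9272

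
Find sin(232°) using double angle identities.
sin(232°) = 2 sin 116° cos 116° = -0.788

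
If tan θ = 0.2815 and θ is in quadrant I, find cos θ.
cos θ = 0.9626 (using tan²θ + 1 = sec²θ)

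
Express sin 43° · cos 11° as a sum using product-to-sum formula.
sin 43° cos 11° = (1/2)[sin(43°+11°) + sin(43°-11°)]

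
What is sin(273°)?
sin(273°) = -0.9986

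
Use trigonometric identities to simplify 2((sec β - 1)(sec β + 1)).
2((sec β - 1)(sec β + 1)) = 2(tan²β) (using Diff. of squares)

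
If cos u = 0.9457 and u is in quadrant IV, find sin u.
sin u = -0.325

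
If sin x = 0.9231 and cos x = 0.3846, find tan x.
tan x = sin x / cos x = 2.4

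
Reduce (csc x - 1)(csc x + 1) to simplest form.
(csc x - 1)(csc x + 1) = cot²x (using Diff. of squares)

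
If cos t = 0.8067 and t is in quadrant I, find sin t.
sin t = 0.591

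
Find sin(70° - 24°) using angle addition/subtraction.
sin(70° - 24°) = sin 70° cos 24° - cos 70° sin 24° = 0.7193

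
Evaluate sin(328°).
sin(328°) = -0.5299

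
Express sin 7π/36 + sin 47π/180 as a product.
sin 7π/36 + sin 47π/180 = 2 sin(41π/180) cos(-π/30)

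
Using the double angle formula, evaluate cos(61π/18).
cos(61π/18) = cos²61π/36 - sin²61π/36 = -0.342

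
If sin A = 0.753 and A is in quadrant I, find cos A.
cos A = 0.658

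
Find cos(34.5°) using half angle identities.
cos(34.5°) = √((1 + cos 69°)/2) = 0.8241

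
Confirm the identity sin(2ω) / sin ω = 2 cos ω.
LHS = 2 sin ω cos ω / sin ω = 2 cos ω = RHS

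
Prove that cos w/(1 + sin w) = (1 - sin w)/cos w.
RHS = (1 - sin w)(1 + sin w) / (cos w(1 + sin w)) = (1 - sin²w) / (cos w(1 + sin w)) = cos²w / (cos w(1 + sin w)) = cos w/(1 + sin w) = LHS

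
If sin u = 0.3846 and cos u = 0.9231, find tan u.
tan u = sin u / cos u = 0.4166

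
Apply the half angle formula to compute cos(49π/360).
cos(49π/360) = √((1 + cos 49π/180)/2) = 0.91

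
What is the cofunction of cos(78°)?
cos(78°) = sin(90° - 78°) = sin(12°)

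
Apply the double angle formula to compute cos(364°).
cos(364°) = cos²182° - sin²182° = 0.9976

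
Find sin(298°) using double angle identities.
sin(298°) = 2 sin 149° cos 149° = -0.8829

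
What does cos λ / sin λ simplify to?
cos λ / sin λ = cot λ (using Quotient identity)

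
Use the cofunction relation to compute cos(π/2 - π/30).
cos(π/2 - π/30) = sin(π/30) = 0.1045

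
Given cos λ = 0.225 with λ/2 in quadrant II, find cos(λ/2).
cos(λ/2) = ±√((1 + cos λ)/2); negative since λ/2 ∈ QII, so cos(λ/2) = -0.7826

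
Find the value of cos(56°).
cos(56°) = 0.5592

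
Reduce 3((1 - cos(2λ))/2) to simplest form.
3((1 - cos(2λ))/2) = 3(sin²λ) (using Power reduction)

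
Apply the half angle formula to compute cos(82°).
cos(82°) = √((1 + cos 164°)/2) = 0.1392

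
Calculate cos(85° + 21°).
cos(85° + 21°) = cos 85° cos 21° - sin 85° sin 21° = -0.2756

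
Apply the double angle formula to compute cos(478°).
cos(478°) = cos²239° - sin²239° = -0.4695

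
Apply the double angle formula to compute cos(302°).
cos(302°) = cos²151° - sin²151° = 0.5299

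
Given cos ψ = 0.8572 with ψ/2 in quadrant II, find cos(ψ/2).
cos(ψ/2) = ±√((1 + cos ψ)/2); negative since ψ/2 ∈ QII, so cos(ψ/2) = -0.9636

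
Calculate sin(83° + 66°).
sin(83° + 66°) = sin 83° cos 66° + cos 83° sin 66° = 0.515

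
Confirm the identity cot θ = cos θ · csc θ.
RHS = cos θ · (1/sin θ) = cos θ/sin θ = cot θ = LHS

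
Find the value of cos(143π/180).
cos(143π/180) = -0.7986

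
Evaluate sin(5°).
sin(5°) = 0.08716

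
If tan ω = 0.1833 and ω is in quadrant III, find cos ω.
cos ω = -0.9836 (using tan²ω + 1 = sec²ω)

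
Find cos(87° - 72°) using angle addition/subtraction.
cos(87° - 72°) = cos 87° cos 72° + sin 87° sin 72° = (√6+√2)/4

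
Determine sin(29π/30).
sin(29π/30) = 0.1045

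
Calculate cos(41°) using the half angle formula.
cos(41°) = √((1 + cos 82°)/2) = 0.7547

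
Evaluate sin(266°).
sin(266°) = -0.9976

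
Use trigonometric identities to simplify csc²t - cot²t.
csc²t - cot²t = 1 (using Pythagorean identity)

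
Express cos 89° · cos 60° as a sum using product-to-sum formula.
cos 89° cos 60° = (1/2)[cos(89°-60°) + cos(89°+60°)]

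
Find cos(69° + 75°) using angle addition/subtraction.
cos(69° + 75°) = cos 69° cos 75° - sin 69° sin 75° = -0.809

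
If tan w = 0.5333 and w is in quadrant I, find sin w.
sin w = 0.4706 (using tan²w + 1 = sec²w)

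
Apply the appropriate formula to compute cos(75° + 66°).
cos(75° + 66°) = cos 75° cos 66° - sin 75° sin 66° = -0.7771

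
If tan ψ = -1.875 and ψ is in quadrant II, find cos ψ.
cos ψ = -0.4706 (using tan²ψ + 1 = sec²ψ)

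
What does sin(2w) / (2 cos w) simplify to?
sin(2w) / (2 cos w) = sin w (using Double angle)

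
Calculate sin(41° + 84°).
sin(41° + 84°) = sin 41° cos 84° + cos 41° sin 84° = 0.8192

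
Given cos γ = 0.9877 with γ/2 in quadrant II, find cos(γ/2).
cos(γ/2) = ±√((1 + cos γ)/2); negative since γ/2 ∈ QII, so cos(γ/2) = -0.9969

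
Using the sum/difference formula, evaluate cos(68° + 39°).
cos(68° + 39°) = cos 68° cos 39° - sin 68° sin 39° = -0.2924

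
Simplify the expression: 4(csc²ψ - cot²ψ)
4(csc²ψ - cot²ψ) = 4 (using Pythagorean identity)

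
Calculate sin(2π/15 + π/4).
sin(2π/15 + π/4) = sin 2π/15 cos π/4 + cos 2π/15 sin π/4 = 0.9336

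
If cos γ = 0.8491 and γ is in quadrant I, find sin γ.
sin γ = 0.5282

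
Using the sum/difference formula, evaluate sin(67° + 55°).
sin(67° + 55°) = sin 67° cos 55° + cos 67° sin 55° = 0.848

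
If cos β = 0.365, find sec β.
sec β = 1/cos β = 2.74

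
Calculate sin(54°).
sin(54°) = 0.809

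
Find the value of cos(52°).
cos(52°) = 0.6157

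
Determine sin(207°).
sin(207°) = -0.454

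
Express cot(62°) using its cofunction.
cot(62°) = tan(90° - 62°) = tan(28°)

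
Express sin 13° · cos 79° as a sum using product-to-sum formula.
sin 13° cos 79° = (1/2)[sin(13°+79°) + sin(13°-79°)]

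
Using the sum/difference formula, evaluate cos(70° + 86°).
cos(70° + 86°) = cos 70° cos 86° - sin 70° sin 86° = -0.9135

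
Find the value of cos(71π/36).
cos(71π/36) = 0.9962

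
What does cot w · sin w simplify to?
cot w · sin w = cos w (using Quotient identity)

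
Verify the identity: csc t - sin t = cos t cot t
LHS = 1/sin t - sin t = (1 - sin²t)/sin t = cos²t/sin t = cos t · (cos t/sin t) = cos t cot t = RHS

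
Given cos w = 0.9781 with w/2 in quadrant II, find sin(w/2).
sin(w/2) = ±√((1 - cos w)/2); positive since w/2 ∈ QII, so sin(w/2) = 0.1046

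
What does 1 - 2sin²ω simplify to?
1 - 2sin²ω = cos(2ω) (using Double angle)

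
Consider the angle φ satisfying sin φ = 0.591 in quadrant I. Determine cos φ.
cos φ = √(1 - sin²φ) = 0.8067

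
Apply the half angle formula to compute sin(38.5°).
sin(38.5°) = √((1 - cos 77°)/2) = 0.6225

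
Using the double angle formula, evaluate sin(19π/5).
sin(19π/5) = 2 sin 19π/10 cos 19π/10 = -0.5878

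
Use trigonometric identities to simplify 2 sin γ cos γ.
2 sin γ cos γ = sin(2γ) (using Double angle)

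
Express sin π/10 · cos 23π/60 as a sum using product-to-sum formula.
sin π/10 cos 23π/60 = (1/2)[sin(π/10+23π/60) + sin(π/10-23π/60)]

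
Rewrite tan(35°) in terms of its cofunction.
tan(35°) = cot(90° - 35°) = cot(55°)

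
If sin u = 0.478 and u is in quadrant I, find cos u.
cos u = 0.8784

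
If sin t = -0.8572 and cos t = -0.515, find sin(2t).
sin(2t) = 2 sin t cos t = 0.8829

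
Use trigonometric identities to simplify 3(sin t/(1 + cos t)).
3(sin t/(1 + cos t)) = 3(tan(t/2)) (using Half angle)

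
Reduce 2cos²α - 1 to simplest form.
2cos²α - 1 = cos(2α) (using Double angle)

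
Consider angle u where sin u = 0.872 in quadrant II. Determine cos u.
cos u = ±√(1 - sin²u) = -0.4895 (negative in QII)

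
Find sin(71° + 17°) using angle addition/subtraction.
sin(71° + 17°) = sin 71° cos 17° + cos 71° sin 17° = 0.9994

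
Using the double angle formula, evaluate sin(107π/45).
sin(107π/45) = 2 sin 107π/90 cos 107π/90 = 0.9272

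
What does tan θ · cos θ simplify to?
tan θ · cos θ = sin θ (using Quotient identity)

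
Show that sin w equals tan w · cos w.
RHS = (sin w/cos w) · cos w = sin w = LHS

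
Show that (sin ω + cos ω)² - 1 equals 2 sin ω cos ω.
LHS = sin²ω + 2 sin ω cos ω + cos²ω - 1 = (sin²ω + cos²ω) + 2 sin ω cos ω - 1 = 1 + 2 sin ω cos ω - 1 = 2 sin ω cos ω = RHS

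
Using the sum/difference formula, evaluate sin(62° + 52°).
sin(62° + 52°) = sin 62° cos 52° + cos 62° sin 52° = 0.9135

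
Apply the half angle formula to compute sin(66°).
sin(66°) = √((1 - cos 132°)/2) = 0.9135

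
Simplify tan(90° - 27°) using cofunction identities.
tan(90° - 27°) = cot(27°)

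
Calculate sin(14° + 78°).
sin(14° + 78°) = sin 14° cos 78° + cos 14° sin 78° = 0.9994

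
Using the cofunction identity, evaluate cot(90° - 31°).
cot(90° - 31°) = tan(31°) = 0.6009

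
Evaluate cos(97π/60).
cos(97π/60) = 0.3584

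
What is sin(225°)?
sin(225°) = -√2/2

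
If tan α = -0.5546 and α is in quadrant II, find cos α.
cos α = -0.8745 (using tan²α + 1 = sec²α)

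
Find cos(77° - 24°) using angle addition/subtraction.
cos(77° - 24°) = cos 77° cos 24° + sin 77° sin 24° = 0.6018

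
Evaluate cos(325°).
cos(325°) = 0.8192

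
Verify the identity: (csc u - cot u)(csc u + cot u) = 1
LHS = csc²u - cot²u = (1 + cot²u) - cot²u = 1 = RHS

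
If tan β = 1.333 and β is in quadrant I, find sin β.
sin β = 0.7999 (using tan²β + 1 = sec²β)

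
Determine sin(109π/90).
sin(109π/90) = -0.6157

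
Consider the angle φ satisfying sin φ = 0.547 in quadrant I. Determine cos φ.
cos φ = √(1 - sin²φ) = 0.8371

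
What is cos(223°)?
cos(223°) = -0.7314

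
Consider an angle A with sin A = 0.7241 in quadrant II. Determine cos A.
cos A = ±√(1 - sin²A) = -0.6897 (negative in QII)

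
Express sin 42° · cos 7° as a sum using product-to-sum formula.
sin 42° cos 7° = (1/2)[sin(42°+7°) + sin(42°-7°)]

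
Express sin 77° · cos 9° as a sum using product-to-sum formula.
sin 77° cos 9° = (1/2)[sin(77°+9°) + sin(77°-9°)]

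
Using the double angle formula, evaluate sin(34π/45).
sin(34π/45) = 2 sin 17π/45 cos 17π/45 = 0.6947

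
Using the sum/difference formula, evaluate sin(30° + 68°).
sin(30° + 68°) = sin 30° cos 68° + cos 30° sin 68° = 0.9903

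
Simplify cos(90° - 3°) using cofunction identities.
cos(90° - 3°) = sin(3°)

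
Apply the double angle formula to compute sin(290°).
sin(290°) = 2 sin 145° cos 145° = -0.9397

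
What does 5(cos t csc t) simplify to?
5(cos t csc t) = 5(cot t) (using Reciprocal + quotient)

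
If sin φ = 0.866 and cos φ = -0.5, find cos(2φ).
cos(2φ) = cos²φ - sin²φ = -0.5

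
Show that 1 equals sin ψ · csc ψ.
RHS = sin ψ · (1/sin ψ) = 1 = LHS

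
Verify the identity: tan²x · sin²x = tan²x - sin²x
RHS = sin²x/cos²x - sin²x = sin²x(1/cos²x - 1) = sin²x · (1 - cos²x)/cos²x = sin²x · sin²x/cos²x = sin²x · tan²x = LHS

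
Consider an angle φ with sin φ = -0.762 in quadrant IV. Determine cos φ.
cos φ = √(1 - sin²φ) = 0.6476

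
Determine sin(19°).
sin(19°) = 0.3256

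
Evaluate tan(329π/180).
tan(329π/180) = -0.6009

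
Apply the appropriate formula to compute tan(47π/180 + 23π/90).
tan(47π/180 + 23π/90) = (tan 47π/180 + tan 23π/90)/(1 - tan 47π/180 tan 23π/90) = -19.08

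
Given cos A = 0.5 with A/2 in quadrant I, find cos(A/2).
cos(A/2) = ±√((1 + cos A)/2); positive since A/2 ∈ QI, so cos(A/2) = √3/2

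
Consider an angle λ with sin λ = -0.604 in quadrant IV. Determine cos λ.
cos λ = √(1 - sin²λ) = 0.797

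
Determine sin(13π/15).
sin(13π/15) = 0.4067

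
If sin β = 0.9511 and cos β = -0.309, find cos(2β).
cos(2β) = cos²β - sin²β = -0.8091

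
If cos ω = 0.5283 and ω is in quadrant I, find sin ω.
sin ω = 0.8491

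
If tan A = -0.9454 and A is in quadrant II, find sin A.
sin A = 0.687 (using tan²A + 1 = sec²A)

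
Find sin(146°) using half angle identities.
sin(146°) = √((1 - cos 292°)/2) = 0.5592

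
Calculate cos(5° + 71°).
cos(5° + 71°) = cos 5° cos 71° - sin 5° sin 71° = 0.2419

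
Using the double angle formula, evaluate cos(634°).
cos(634°) = 1 - 2sin²317° = 0.06976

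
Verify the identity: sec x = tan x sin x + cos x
RHS = sin²x/cos x + cos x = (sin²x + cos²x)/cos x = 1/cos x = sec x = LHS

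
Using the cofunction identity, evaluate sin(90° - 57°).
sin(90° - 57°) = cos(57°) = 0.5446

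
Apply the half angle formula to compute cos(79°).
cos(79°) = √((1 + cos 158°)/2) = 0.1908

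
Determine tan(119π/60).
tan(119π/60) = -0.05241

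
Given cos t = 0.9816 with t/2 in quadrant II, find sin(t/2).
sin(t/2) = ±√((1 - cos t)/2); positive since t/2 ∈ QII, so sin(t/2) = 0.09592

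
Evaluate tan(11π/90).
tan(11π/90) = 0.404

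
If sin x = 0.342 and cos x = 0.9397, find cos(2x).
cos(2x) = cos²x - sin²x = 0.7661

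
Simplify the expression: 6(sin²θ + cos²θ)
6(sin²θ + cos²θ) = 6 (using Pythagorean identity)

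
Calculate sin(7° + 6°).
sin(7° + 6°) = sin 7° cos 6° + cos 7° sin 6° = 0.225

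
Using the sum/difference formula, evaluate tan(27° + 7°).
tan(27° + 7°) = (tan 27° + tan 7°)/(1 - tan 27° tan 7°) = 0.6745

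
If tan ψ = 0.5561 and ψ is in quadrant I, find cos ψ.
cos ψ = 0.874 (using tan²ψ + 1 = sec²ψ)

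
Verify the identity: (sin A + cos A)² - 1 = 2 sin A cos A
LHS = sin²A + 2 sin A cos A + cos²A - 1 = (sin²A + cos²A) + 2 sin A cos A - 1 = 1 + 2 sin A cos A - 1 = 2 sin A cos A = RHS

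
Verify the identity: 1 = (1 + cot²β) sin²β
RHS = csc²β · sin²β = (1/sin²β) · sin²β = 1 = LHS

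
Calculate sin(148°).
sin(148°) = 0.5299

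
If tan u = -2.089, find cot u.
cot u = 1/tan u = -0.4787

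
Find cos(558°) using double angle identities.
cos(558°) = 1 - 2sin²279° = -0.9511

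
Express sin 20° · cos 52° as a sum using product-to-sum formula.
sin 20° cos 52° = (1/2)[sin(20°+52°) + sin(20°-52°)]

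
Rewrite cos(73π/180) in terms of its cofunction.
cos(73π/180) = sin(π/2 - 73π/180) = sin(17π/180)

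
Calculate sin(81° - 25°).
sin(81° - 25°) = sin 81° cos 25° - cos 81° sin 25° = 0.829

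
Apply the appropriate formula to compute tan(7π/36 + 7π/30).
tan(7π/36 + 7π/30) = (tan 7π/36 + tan 7π/30)/(1 - tan 7π/36 tan 7π/30) = 4.331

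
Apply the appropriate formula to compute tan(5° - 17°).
tan(5° - 17°) = (tan 5° - tan 17°)/(1 + tan 5° tan 17°) = -0.2126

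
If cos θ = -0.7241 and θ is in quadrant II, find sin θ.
sin θ = 0.6897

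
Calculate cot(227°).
cot(227°) = 0.9325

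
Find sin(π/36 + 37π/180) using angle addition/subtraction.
sin(π/36 + 37π/180) = sin π/36 cos 37π/180 + cos π/36 sin 37π/180 = 0.6691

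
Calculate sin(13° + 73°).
sin(13° + 73°) = sin 13° cos 73° + cos 13° sin 73° = 0.9976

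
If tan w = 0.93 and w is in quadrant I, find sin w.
sin w = 0.681 (using tan²w + 1 = sec²w)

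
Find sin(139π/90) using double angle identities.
sin(139π/90) = 2 sin 139π/180 cos 139π/180 = -0.9903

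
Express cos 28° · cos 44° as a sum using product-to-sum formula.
cos 28° cos 44° = (1/2)[cos(28°-44°) + cos(28°+44°)]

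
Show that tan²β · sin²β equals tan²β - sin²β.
RHS = sin²β/cos²β - sin²β = sin²β(1/cos²β - 1) = sin²β · (1 - cos²β)/cos²β = sin²β · sin²β/cos²β = sin²β · tan²β = LHS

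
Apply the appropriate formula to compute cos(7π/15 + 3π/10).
cos(7π/15 + 3π/10) = cos 7π/15 cos 3π/10 - sin 7π/15 sin 3π/10 = -0.7431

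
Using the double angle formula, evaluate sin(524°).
sin(524°) = 2 sin 262° cos 262° = 0.2756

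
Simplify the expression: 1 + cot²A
1 + cot²A = csc²A (using Pythagorean identity)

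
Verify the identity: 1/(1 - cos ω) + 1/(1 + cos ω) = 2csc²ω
LHS = [(1 + cos ω) + (1 - cos ω)] / [(1 - cos ω)(1 + cos ω)] = 2/(1 - cos²ω) = 2/sin²ω = 2csc²ω = RHS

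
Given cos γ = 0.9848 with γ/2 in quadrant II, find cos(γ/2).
cos(γ/2) = ±√((1 + cos γ)/2); negative since γ/2 ∈ QII, so cos(γ/2) = -0.9962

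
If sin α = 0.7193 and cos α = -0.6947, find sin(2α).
sin(2α) = 2 sin α cos α = -0.9994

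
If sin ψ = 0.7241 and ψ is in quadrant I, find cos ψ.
cos ψ = 0.6897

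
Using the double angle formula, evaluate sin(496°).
sin(496°) = 2 sin 248° cos 248° = 0.6947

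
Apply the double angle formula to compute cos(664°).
cos(664°) = cos²332° - sin²332° = 0.5592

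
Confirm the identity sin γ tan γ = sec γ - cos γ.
RHS = 1/cos γ - cos γ = (1 - cos²γ)/cos γ = sin²γ/cos γ = sin γ · (sin γ/cos γ) = sin γ tan γ = LHS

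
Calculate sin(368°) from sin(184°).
sin(368°) = 2 sin 184° cos 184° = 0.1392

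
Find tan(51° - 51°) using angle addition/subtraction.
tan(51° - 51°) = (tan 51° - tan 51°)/(1 + tan 51° tan 51°) = 0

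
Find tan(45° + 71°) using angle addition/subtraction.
tan(45° + 71°) = (tan 45° + tan 71°)/(1 - tan 45° tan 71°) = -2.05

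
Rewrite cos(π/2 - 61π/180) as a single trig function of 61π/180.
cos(π/2 - 61π/180) = sin(61π/180)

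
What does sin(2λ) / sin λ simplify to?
sin(2λ) / sin λ = 2 cos λ (using Double angle)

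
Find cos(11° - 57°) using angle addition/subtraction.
cos(11° - 57°) = cos 11° cos 57° + sin 11° sin 57° = 0.6947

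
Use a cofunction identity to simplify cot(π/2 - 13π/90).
cot(π/2 - 13π/90) = tan(13π/90)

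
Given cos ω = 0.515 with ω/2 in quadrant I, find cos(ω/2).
cos(ω/2) = ±√((1 + cos ω)/2); positive since ω/2 ∈ QI, so cos(ω/2) = 0.8703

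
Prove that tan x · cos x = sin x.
LHS = (sin x/cos x) · cos x = sin x = RHS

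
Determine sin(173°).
sin(173°) = 0.1219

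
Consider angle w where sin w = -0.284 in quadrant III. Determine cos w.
cos w = ±√(1 - sin²w) = -0.9588 (negative in QIII)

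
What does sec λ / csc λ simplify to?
sec λ / csc λ = tan λ (using Reciprocal identities)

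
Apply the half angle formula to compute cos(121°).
cos(121°) = -√((1 + cos 242°)/2) = -0.515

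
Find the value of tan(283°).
tan(283°) = -4.331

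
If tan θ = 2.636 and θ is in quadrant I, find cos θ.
cos θ = 0.3547 (using tan²θ + 1 = sec²θ)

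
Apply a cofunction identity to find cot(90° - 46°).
cot(90° - 46°) = tan(46°) = 1.036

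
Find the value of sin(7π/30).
sin(7π/30) = 0.6691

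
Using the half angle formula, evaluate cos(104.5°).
cos(104.5°) = -√((1 + cos 209°)/2) = -0.2504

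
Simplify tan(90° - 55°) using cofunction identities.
tan(90° - 55°) = cot(55°)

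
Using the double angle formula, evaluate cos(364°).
cos(364°) = cos²182° - sin²182° = 0.9976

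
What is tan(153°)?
tan(153°) = -0.5095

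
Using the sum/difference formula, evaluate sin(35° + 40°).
sin(35° + 40°) = sin 35° cos 40° + cos 35° sin 40° = (√6+√2)/4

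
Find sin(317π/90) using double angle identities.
sin(317π/90) = 2 sin 317π/180 cos 317π/180 = -0.9976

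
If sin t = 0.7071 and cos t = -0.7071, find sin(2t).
sin(2t) = 2 sin t cos t = -1.0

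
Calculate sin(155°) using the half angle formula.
sin(155°) = √((1 - cos 310°)/2) = 0.4226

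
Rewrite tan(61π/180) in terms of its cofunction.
tan(61π/180) = cot(π/2 - 61π/180) = cot(29π/180)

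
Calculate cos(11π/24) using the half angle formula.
cos(11π/24) = √((1 + cos 11π/12)/2) = 0.1305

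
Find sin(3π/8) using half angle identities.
sin(3π/8) = √((1 - cos 3π/4)/2) = √(2+√2)/2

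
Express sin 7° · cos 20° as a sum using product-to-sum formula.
sin 7° cos 20° = (1/2)[sin(7°+20°) + sin(7°-20°)]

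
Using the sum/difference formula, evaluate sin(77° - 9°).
sin(77° - 9°) = sin 77° cos 9° - cos 77° sin 9° = 0.9272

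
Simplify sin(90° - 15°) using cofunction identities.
sin(90° - 15°) = cos(15°)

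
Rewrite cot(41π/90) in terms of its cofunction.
cot(41π/90) = tan(π/2 - 41π/90) = tan(2π/45)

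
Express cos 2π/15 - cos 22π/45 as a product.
cos 2π/15 - cos 22π/45 = -2 sin(14π/45) sin(-8π/45)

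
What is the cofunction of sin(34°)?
sin(34°) = cos(90° - 34°) = cos(56°)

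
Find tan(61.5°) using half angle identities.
tan(61.5°) = sin 123° / (1 + cos 123°) = 1.842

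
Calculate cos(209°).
cos(209°) = -0.8746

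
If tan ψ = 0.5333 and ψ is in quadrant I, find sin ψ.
sin ψ = 0.4706 (using tan²ψ + 1 = sec²ψ)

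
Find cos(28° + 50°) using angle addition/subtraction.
cos(28° + 50°) = cos 28° cos 50° - sin 28° sin 50° = 0.2079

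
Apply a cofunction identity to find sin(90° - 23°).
sin(90° - 23°) = cos(23°) = 0.9205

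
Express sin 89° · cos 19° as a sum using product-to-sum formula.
sin 89° cos 19° = (1/2)[sin(89°+19°) + sin(89°-19°)]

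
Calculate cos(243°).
cos(243°) = -0.454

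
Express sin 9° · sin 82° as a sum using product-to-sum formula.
sin 9° sin 82° = (1/2)[cos(9°-82°) - cos(9°+82°)]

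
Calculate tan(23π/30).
tan(23π/30) = -0.9004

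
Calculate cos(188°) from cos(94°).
cos(188°) = cos²94° - sin²94° = -0.9903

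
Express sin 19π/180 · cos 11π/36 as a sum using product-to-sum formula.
sin 19π/180 cos 11π/36 = (1/2)[sin(19π/180+11π/36) + sin(19π/180-11π/36)]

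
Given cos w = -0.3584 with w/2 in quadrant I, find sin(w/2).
sin(w/2) = ±√((1 - cos w)/2); positive since w/2 ∈ QI, so sin(w/2) = 0.8241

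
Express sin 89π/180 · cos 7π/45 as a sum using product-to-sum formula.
sin 89π/180 cos 7π/45 = (1/2)[sin(89π/180+7π/45) + sin(89π/180-7π/45)]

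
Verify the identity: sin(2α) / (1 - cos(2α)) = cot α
LHS = 2 sin α cos α / (2sin²α) = cos α/sin α = cot α = RHS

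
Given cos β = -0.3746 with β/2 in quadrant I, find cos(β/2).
cos(β/2) = ±√((1 + cos β)/2); positive since β/2 ∈ QI, so cos(β/2) = 0.5592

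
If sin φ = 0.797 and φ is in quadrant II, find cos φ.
cos φ = -0.604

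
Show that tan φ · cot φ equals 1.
LHS = (sin φ/cos φ) · (cos φ/sin φ) = 1 = RHS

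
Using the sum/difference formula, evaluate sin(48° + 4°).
sin(48° + 4°) = sin 48° cos 4° + cos 48° sin 4° = 0.788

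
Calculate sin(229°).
sin(229°) = -0.7547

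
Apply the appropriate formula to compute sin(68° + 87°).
sin(68° + 87°) = sin 68° cos 87° + cos 68° sin 87° = 0.4226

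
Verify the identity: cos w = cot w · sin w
RHS = (cos w/sin w) · sin w = cos w = LHS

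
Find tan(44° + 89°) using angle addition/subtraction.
tan(44° + 89°) = (tan 44° + tan 89°)/(1 - tan 44° tan 89°) = -1.072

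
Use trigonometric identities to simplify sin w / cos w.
sin w / cos w = tan w (using Quotient identity)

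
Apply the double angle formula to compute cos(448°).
cos(448°) = cos²224° - sin²224° = 0.0349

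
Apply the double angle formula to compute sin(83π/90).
sin(83π/90) = 2 sin 83π/180 cos 83π/180 = 0.2419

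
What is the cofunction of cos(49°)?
cos(49°) = sin(90° - 49°) = sin(41°)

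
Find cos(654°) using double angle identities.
cos(654°) = cos²327° - sin²327° = 0.4067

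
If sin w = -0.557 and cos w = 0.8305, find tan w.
tan w = sin w / cos w = -0.6707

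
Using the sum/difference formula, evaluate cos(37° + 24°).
cos(37° + 24°) = cos 37° cos 24° - sin 37° sin 24° = 0.4848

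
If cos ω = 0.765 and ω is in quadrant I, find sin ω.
sin ω = 0.644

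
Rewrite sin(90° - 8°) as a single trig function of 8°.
sin(90° - 8°) = cos(8°)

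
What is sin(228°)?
sin(228°) = -0.7431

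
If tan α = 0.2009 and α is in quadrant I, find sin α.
sin α = 0.197 (using tan²α + 1 = sec²α)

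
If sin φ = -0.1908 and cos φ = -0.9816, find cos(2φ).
cos(2φ) = cos²φ - sin²φ = 0.9271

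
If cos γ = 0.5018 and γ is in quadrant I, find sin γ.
sin γ = 0.865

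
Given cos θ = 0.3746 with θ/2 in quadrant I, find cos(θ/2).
cos(θ/2) = ±√((1 + cos θ)/2); positive since θ/2 ∈ QI, so cos(θ/2) = 0.829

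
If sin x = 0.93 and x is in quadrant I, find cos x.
cos x = 0.3676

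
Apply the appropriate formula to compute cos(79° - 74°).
cos(79° - 74°) = cos 79° cos 74° + sin 79° sin 74° = 0.9962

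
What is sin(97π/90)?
sin(97π/90) = -0.2419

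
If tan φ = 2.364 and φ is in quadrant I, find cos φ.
cos φ = 0.3896 (using tan²φ + 1 = sec²φ)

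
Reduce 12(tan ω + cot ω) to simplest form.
12(tan ω + cot ω) = 12(sec ω csc ω) (using Quotient identities)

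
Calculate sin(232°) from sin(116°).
sin(232°) = 2 sin 116° cos 116° = -0.788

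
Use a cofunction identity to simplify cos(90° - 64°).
cos(90° - 64°) = sin(64°)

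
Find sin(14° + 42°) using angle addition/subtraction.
sin(14° + 42°) = sin 14° cos 42° + cos 14° sin 42° = 0.829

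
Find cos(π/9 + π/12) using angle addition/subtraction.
cos(π/9 + π/12) = cos π/9 cos π/12 - sin π/9 sin π/12 = 0.8192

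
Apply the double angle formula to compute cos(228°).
cos(228°) = cos²114° - sin²114° = -0.6691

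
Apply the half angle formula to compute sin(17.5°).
sin(17.5°) = √((1 - cos 35°)/2) = 0.3007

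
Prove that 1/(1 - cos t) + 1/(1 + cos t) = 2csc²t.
LHS = [(1 + cos t) + (1 - cos t)] / [(1 - cos t)(1 + cos t)] = 2/(1 - cos²t) = 2/sin²t = 2csc²t = RHS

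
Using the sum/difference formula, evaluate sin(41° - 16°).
sin(41° - 16°) = sin 41° cos 16° - cos 41° sin 16° = 0.4226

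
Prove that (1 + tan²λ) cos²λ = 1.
LHS = sec²λ · cos²λ = (1/cos²λ) · cos²λ = 1 = RHS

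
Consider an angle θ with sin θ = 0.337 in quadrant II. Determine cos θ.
cos θ = ±√(1 - sin²θ) = -0.9415 (negative in QII)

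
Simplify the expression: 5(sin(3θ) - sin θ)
5(sin(3θ) - sin θ) = 5(2 cos(2θ) sin θ) (using Sum-to-product)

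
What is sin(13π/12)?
sin(13π/12) = -(√6-√2)/4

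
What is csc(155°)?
csc(155°) = 2.366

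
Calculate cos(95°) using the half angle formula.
cos(95°) = -√((1 + cos 190°)/2) = -0.08716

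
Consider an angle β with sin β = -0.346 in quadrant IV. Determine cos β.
cos β = √(1 - sin²β) = 0.9382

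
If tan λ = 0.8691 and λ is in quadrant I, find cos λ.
cos λ = 0.7548 (using tan²λ + 1 = sec²λ)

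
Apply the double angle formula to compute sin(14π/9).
sin(14π/9) = 2 sin 7π/9 cos 7π/9 = -0.9848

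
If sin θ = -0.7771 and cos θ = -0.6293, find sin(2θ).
sin(2θ) = 2 sin θ cos θ = 0.9781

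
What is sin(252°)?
sin(252°) = -0.9511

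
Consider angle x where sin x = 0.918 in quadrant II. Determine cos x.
cos x = ±√(1 - sin²x) = -0.3966 (negative in QII)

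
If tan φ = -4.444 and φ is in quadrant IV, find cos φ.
cos φ = 0.2195 (using tan²φ + 1 = sec²φ)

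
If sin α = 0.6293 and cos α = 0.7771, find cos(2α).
cos(2α) = cos²α - sin²α = 0.2079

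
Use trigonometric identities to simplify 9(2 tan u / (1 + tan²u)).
9(2 tan u / (1 + tan²u)) = 9(sin(2u)) (using Double angle)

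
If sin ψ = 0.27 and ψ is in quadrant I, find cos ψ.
cos ψ = 0.9629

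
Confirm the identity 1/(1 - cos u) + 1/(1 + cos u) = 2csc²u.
LHS = [(1 + cos u) + (1 - cos u)] / [(1 - cos u)(1 + cos u)] = 2/(1 - cos²u) = 2/sin²u = 2csc²u = RHS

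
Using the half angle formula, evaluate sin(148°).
sin(148°) = √((1 - cos 296°)/2) = 0.5299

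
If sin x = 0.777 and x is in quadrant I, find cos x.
cos x = 0.6295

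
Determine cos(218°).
cos(218°) = -0.788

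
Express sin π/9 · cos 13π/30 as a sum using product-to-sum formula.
sin π/9 cos 13π/30 = (1/2)[sin(π/9+13π/30) + sin(π/9-13π/30)]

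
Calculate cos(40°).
cos(40°) = 0.766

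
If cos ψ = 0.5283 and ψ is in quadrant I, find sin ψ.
sin ψ = 0.8491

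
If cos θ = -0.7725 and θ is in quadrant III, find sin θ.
sin θ = -0.635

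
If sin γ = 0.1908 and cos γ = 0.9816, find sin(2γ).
sin(2γ) = 2 sin γ cos γ = 0.3746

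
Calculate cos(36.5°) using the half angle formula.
cos(36.5°) = √((1 + cos 73°)/2) = 0.8039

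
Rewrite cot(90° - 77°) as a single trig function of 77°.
cot(90° - 77°) = tan(77°)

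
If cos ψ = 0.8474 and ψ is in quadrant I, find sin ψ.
sin ψ = 0.531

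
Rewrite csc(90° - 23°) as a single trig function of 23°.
csc(90° - 23°) = sec(23°)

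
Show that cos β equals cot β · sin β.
RHS = (cos β/sin β) · sin β = cos β = LHS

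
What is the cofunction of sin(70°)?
sin(70°) = cos(90° - 70°) = cos(20°)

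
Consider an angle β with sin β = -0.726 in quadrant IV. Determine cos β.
cos β = √(1 - sin²β) = 0.6877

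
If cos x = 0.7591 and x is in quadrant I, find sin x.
sin x = 0.651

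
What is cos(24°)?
cos(24°) = 0.9135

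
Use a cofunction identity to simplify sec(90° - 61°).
sec(90° - 61°) = csc(61°)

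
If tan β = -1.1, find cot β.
cot β = 1/tan β = -0.9091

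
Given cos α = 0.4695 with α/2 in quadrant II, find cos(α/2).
cos(α/2) = ±√((1 + cos α)/2); negative since α/2 ∈ QII, so cos(α/2) = -0.8572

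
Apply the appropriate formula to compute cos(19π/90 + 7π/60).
cos(19π/90 + 7π/60) = cos 19π/90 cos 7π/60 - sin 19π/90 sin 7π/60 = 0.515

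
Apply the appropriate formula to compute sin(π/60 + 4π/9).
sin(π/60 + 4π/9) = sin π/60 cos 4π/9 + cos π/60 sin 4π/9 = 0.9925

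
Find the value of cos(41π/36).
cos(41π/36) = -0.9063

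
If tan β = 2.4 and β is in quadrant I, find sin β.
sin β = 0.9231 (using tan²β + 1 = sec²β)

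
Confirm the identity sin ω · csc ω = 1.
LHS = sin ω · (1/sin ω) = 1 = RHS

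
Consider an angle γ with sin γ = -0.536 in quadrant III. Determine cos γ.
cos γ = ±√(1 - sin²γ) = -0.8442 (negative in QIII)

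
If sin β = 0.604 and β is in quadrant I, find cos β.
cos β = 0.797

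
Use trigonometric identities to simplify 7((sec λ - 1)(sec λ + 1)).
7((sec λ - 1)(sec λ + 1)) = 7(tan²λ) (using Diff. of squares)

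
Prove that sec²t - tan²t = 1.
LHS = 1/cos²t - sin²t/cos²t = (1 - sin²t)/cos²t = cos²t/cos²t = 1 = RHS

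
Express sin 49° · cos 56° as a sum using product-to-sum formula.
sin 49° cos 56° = (1/2)[sin(49°+56°) + sin(49°-56°)]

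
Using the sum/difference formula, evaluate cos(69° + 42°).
cos(69° + 42°) = cos 69° cos 42° - sin 69° sin 42° = -0.3584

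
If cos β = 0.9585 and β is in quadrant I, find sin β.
sin β = 0.2851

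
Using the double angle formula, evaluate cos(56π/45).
cos(56π/45) = cos²28π/45 - sin²28π/45 = -0.7193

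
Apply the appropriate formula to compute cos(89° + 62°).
cos(89° + 62°) = cos 89° cos 62° - sin 89° sin 62° = -0.8746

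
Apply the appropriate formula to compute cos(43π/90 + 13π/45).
cos(43π/90 + 13π/45) = cos 43π/90 cos 13π/45 - sin 43π/90 sin 13π/45 = -0.7431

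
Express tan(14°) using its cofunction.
tan(14°) = cot(90° - 14°) = cot(76°)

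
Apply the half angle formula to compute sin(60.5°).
sin(60.5°) = √((1 - cos 121°)/2) = 0.8704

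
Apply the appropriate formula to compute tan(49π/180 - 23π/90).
tan(49π/180 - 23π/90) = (tan 49π/180 - tan 23π/90)/(1 + tan 49π/180 tan 23π/90) = 0.05241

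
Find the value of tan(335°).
tan(335°) = -0.4663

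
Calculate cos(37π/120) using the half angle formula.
cos(37π/120) = √((1 + cos 37π/60)/2) = 0.5664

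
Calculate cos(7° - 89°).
cos(7° - 89°) = cos 7° cos 89° + sin 7° sin 89° = 0.1392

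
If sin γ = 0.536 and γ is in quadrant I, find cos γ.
cos γ = 0.8442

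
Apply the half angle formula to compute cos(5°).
cos(5°) = √((1 + cos 10°)/2) = 0.9962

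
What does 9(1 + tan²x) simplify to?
9(1 + tan²x) = 9(sec²x) (using Pythagorean identity)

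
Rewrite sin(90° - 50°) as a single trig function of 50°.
sin(90° - 50°) = cos(50°)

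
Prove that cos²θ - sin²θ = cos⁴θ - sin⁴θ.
RHS = (cos²θ - sin²θ)(cos²θ + sin²θ) = (cos²θ - sin²θ) · 1 = cos²θ - sin²θ = LHS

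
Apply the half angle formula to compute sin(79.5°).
sin(79.5°) = √((1 - cos 159°)/2) = 0.9833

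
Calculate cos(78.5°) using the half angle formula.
cos(78.5°) = √((1 + cos 157°)/2) = 0.1994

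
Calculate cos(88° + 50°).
cos(88° + 50°) = cos 88° cos 50° - sin 88° sin 50° = -0.7431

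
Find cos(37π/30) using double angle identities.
cos(37π/30) = cos²37π/60 - sin²37π/60 = -0.7431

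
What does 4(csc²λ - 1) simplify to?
4(csc²λ - 1) = 4(cot²λ) (using Pythagorean identity)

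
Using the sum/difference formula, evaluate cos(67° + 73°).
cos(67° + 73°) = cos 67° cos 73° - sin 67° sin 73° = -0.766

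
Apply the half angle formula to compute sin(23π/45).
sin(23π/45) = √((1 - cos 46π/45)/2) = 0.9994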